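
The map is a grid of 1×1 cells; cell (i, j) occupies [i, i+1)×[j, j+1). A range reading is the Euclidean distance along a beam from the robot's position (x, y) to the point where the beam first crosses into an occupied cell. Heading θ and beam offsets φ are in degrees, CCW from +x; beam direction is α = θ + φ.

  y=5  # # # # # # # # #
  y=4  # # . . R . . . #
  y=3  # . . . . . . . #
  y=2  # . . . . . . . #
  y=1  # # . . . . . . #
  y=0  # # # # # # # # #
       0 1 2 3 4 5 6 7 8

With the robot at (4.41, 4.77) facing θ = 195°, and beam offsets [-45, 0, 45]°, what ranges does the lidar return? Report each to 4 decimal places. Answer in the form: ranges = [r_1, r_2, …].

ranges = [0.4600, 2.4950, 4.3532]

beam 1: φ=-45°, α=150°
  direction (-0.8660, 0.5000); cell (4,4); t to first gridline: x 0.4734, y 0.4600 (then +1.1547 / +2.0000)
    (4,5) via y @ 0.4600  # hit
  → r_1 = 0.4600
beam 2: φ=0°, α=195°
  direction (-0.9659, -0.2588); cell (4,4); t to first gridline: x 0.4245, y 2.9751 (then +1.0353 / +3.8637)
    (3,4) via x @ 0.4245
    (2,4) via x @ 1.4597
    (1,4) via x @ 2.4950  # hit
  → r_2 = 2.4950
beam 3: φ=45°, α=240°
  direction (-0.5000, -0.8660); cell (4,4); t to first gridline: x 0.8200, y 0.8891 (then +2.0000 / +1.1547)
    (3,4) via x @ 0.8200
    (3,3) via y @ 0.8891
    (3,2) via y @ 2.0438
    (2,2) via x @ 2.8200
    (2,1) via y @ 3.1985
    (2,0) via y @ 4.3532  # hit
  → r_3 = 4.3532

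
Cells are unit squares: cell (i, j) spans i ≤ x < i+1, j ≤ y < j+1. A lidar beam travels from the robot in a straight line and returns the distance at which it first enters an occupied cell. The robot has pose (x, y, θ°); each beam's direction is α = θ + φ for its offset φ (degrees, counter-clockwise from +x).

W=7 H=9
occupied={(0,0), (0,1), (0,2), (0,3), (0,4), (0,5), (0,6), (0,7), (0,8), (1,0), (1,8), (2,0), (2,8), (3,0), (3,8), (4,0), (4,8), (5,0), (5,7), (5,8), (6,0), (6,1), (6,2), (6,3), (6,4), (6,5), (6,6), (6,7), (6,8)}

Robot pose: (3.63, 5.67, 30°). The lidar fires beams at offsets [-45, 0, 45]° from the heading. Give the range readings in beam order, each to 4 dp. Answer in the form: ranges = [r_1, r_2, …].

ranges = [2.4536, 2.6600, 2.4122]

beam 1: φ=-45°, α=345°
  d=(0.9659,-0.2588)  start (3,5)  tX=0.3831 tY=2.5887  stride 1/|dx|=1.0353 1/|dy|=3.8637
    cross x-line → (4,5), t=0.3831
    cross x-line → (5,5), t=1.4183
    cross x-line → (6,5), t=2.4536 (wall)
  → r_1 = 2.4536
beam 2: φ=0°, α=30°
  d=(0.8660,0.5000)  start (3,5)  tX=0.4272 tY=0.6600  stride 1/|dx|=1.1547 1/|dy|=2.0000
    cross x-line → (4,5), t=0.4272
    cross y-line → (4,6), t=0.6600
    cross x-line → (5,6), t=1.5819
    cross y-line → (5,7), t=2.6600 (wall)
  → r_2 = 2.6600
beam 3: φ=45°, α=75°
  d=(0.2588,0.9659)  start (3,5)  tX=1.4296 tY=0.3416  stride 1/|dx|=3.8637 1/|dy|=1.0353
    cross y-line → (3,6), t=0.3416
    cross y-line → (3,7), t=1.3769
    cross x-line → (4,7), t=1.4296
    cross y-line → (4,8), t=2.4122 (wall)
  → r_3 = 2.4122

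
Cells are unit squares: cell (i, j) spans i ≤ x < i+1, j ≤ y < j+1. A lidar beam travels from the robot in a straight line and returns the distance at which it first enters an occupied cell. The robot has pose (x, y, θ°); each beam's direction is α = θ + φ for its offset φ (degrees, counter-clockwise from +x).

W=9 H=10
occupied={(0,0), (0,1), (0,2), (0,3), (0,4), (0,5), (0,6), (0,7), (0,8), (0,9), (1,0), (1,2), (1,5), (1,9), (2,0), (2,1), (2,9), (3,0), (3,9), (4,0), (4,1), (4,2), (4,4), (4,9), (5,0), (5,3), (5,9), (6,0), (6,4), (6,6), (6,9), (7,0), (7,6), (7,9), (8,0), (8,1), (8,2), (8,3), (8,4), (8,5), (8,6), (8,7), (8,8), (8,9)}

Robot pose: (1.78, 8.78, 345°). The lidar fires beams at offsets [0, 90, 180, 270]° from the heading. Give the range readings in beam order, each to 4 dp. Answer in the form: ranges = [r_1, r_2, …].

beam 1: φ=0°, α=345°
  direction (0.9659, -0.2588); cell (1,8); t to first gridline: x 0.2278, y 3.0137 (then +1.0353 / +3.8637)
    (2,8) via x @ 0.2278
    (3,8) via x @ 1.2630
    (4,8) via x @ 2.2983
    (4,7) via y @ 3.0137
    (5,7) via x @ 3.3336
    (6,7) via x @ 4.3689
    (7,7) via x @ 5.4041
    (8,7) via x @ 6.4394  # hit
  → r_1 = 6.4394
beam 2: φ=90°, α=75°
  direction (0.2588, 0.9659); cell (1,8); t to first gridline: x 0.8500, y 0.2278 (then +3.8637 / +1.0353)
    (1,9) via y @ 0.2278  # hit
  → r_2 = 0.2278
beam 3: φ=180°, α=165°
  direction (-0.9659, 0.2588); cell (1,8); t to first gridline: x 0.8075, y 0.8500 (then +1.0353 / +3.8637)
    (0,8) via x @ 0.8075  # hit
  → r_3 = 0.8075
beam 4: φ=270°, α=255°
  direction (-0.2588, -0.9659); cell (1,8); t to first gridline: x 3.0137, y 0.8075 (then +3.8637 / +1.0353)
    (1,7) via y @ 0.8075
    (1,6) via y @ 1.8428
    (1,5) via y @ 2.8781  # hit
  → r_4 = 2.8781

ranges = [6.4394, 0.2278, 0.8075, 2.8781]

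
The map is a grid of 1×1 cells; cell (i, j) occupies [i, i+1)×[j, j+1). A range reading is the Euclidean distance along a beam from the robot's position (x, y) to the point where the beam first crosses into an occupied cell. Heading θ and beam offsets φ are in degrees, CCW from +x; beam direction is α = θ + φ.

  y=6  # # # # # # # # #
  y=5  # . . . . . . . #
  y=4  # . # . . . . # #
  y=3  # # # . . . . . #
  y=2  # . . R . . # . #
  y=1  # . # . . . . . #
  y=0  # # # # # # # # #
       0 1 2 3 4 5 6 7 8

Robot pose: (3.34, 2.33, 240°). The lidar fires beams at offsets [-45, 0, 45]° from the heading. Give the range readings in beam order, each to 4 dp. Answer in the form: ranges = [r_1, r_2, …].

ranges = [1.2750, 0.6800, 1.3769]

beam 1: φ=-45°, α=195°
  dir = (cos 195°, sin 195°) = (-0.9659, -0.2588); from cell (3,2)
  next x-line at t=0.3520, next y-line at t=1.2750; Δt_x=1.0353, Δt_y=3.8637
    x: enter (2,2) at t=0.3520
    y: enter (2,1) at t=1.2750 ← occupied
  → r_1 = 1.2750
beam 2: φ=0°, α=240°
  dir = (cos 240°, sin 240°) = (-0.5000, -0.8660); from cell (3,2)
  next x-line at t=0.6800, next y-line at t=0.3811; Δt_x=2.0000, Δt_y=1.1547
    y: enter (3,1) at t=0.3811
    x: enter (2,1) at t=0.6800 ← occupied
  → r_2 = 0.6800
beam 3: φ=45°, α=285°
  dir = (cos 285°, sin 285°) = (0.2588, -0.9659); from cell (3,2)
  next x-line at t=2.5500, next y-line at t=0.3416; Δt_x=3.8637, Δt_y=1.0353
    y: enter (3,1) at t=0.3416
    y: enter (3,0) at t=1.3769 ← occupied
  → r_3 = 1.3769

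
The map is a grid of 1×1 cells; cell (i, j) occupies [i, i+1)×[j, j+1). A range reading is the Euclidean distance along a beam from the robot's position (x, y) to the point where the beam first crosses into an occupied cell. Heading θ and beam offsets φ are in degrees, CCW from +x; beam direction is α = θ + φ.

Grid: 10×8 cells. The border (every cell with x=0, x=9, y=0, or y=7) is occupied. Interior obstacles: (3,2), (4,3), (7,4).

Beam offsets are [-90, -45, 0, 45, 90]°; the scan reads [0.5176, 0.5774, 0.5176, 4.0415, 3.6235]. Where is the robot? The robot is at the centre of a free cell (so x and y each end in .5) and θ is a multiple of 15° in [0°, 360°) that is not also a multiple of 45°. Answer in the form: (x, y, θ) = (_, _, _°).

Candidates: 45 free-cell centres × 16 headings = 720 poses. Raycast each; keep the one whose scan matches to 4 dp.
  (5.5, 5.5, 15°): beam 1 = 4.6587 ≠ 0.5176 ✗
  (1.5, 5.5, 345°): beam 1 = 1.9319 ≠ 0.5176 ✗
  (1.5, 1.5, 15°): beam 2 = 1.0000 ≠ 0.5774 ✗
  (1.5, 4.5, 255°): beam 3 = 1.9319 ≠ 0.5176 ✗
  …
  (3.5, 3.5, 15°): r_1=0.5176, r_2=0.5774, r_3=0.5176, r_4=4.0415, r_5=3.6235 — all match ✓
Only this pose fits every beam.

(x, y, θ) = (3.5, 3.5, 15°)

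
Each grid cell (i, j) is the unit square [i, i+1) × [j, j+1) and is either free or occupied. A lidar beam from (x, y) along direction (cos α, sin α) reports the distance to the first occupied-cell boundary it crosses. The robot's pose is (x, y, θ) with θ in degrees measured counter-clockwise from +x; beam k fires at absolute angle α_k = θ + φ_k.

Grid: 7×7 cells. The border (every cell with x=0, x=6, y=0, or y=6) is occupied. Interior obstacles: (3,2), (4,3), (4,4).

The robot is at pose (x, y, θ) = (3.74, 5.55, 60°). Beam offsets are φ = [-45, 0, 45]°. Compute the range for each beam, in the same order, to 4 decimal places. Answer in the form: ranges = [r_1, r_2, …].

ranges = [1.7387, 0.5196, 0.4659]

beam 1: φ=-45°, α=15°
  direction (0.9659, 0.2588); cell (3,5); t to first gridline: x 0.2692, y 1.7387 (then +1.0353 / +3.8637)
    (4,5) via x @ 0.2692
    (5,5) via x @ 1.3044
    (5,6) via y @ 1.7387  # hit
  → r_1 = 1.7387
beam 2: φ=0°, α=60°
  direction (0.5000, 0.8660); cell (3,5); t to first gridline: x 0.5200, y 0.5196 (then +2.0000 / +1.1547)
    (3,6) via y @ 0.5196  # hit
  → r_2 = 0.5196
beam 3: φ=45°, α=105°
  direction (-0.2588, 0.9659); cell (3,5); t to first gridline: x 2.8591, y 0.4659 (then +3.8637 / +1.0353)
    (3,6) via y @ 0.4659  # hit
  → r_3 = 0.4659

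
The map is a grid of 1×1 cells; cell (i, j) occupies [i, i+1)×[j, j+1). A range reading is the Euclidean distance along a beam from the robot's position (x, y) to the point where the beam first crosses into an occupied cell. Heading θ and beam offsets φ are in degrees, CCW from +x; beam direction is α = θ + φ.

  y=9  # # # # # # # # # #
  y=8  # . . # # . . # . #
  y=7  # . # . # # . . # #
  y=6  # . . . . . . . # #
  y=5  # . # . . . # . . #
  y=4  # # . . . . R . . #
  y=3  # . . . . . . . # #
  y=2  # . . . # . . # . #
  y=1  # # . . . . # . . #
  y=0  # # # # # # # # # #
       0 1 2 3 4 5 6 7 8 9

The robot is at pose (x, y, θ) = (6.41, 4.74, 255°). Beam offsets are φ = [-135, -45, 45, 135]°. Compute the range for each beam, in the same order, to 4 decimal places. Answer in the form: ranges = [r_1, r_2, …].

ranges = [0.3002, 5.4800, 2.0092, 0.5200]

beam 1: φ=-135°, α=120°
  d=(-0.5000,0.8660)  start (6,4)  tX=0.8200 tY=0.3002  stride 1/|dx|=2.0000 1/|dy|=1.1547
    cross y-line → (6,5), t=0.3002 (wall)
  → r_1 = 0.3002
beam 2: φ=-45°, α=210°
  d=(-0.8660,-0.5000)  start (6,4)  tX=0.4734 tY=1.4800  stride 1/|dx|=1.1547 1/|dy|=2.0000
    cross x-line → (5,4), t=0.4734
    cross y-line → (5,3), t=1.4800
    cross x-line → (4,3), t=1.6281
    cross x-line → (3,3), t=2.7828
    cross y-line → (3,2), t=3.4800
    cross x-line → (2,2), t=3.9375
    cross x-line → (1,2), t=5.0922
    cross y-line → (1,1), t=5.4800 (wall)
  → r_2 = 5.4800
beam 3: φ=45°, α=300°
  d=(0.5000,-0.8660)  start (6,4)  tX=1.1800 tY=0.8545  stride 1/|dx|=2.0000 1/|dy|=1.1547
    cross y-line → (6,3), t=0.8545
    cross x-line → (7,3), t=1.1800
    cross y-line → (7,2), t=2.0092 (wall)
  → r_3 = 2.0092
beam 4: φ=135°, α=30°
  d=(0.8660,0.5000)  start (6,4)  tX=0.6813 tY=0.5200  stride 1/|dx|=1.1547 1/|dy|=2.0000
    cross y-line → (6,5), t=0.5200 (wall)
  → r_4 = 0.5200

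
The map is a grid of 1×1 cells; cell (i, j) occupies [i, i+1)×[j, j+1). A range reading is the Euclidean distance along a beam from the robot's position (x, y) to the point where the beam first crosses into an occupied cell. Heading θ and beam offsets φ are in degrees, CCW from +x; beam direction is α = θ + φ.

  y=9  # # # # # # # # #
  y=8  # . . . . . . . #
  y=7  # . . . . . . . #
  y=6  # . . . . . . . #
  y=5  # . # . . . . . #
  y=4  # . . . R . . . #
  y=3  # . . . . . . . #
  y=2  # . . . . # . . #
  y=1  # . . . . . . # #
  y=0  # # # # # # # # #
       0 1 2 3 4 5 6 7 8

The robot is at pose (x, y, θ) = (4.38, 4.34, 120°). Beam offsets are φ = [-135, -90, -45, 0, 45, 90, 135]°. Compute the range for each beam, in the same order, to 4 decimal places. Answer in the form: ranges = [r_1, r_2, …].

beam 1: φ=-135°, α=345°
  d=(0.9659,-0.2588)  start (4,4)  tX=0.6419 tY=1.3137  stride 1/|dx|=1.0353 1/|dy|=3.8637
    cross x-line → (5,4), t=0.6419
    cross y-line → (5,3), t=1.3137
    cross x-line → (6,3), t=1.6771
    cross x-line → (7,3), t=2.7124
    cross x-line → (8,3), t=3.7477 (wall)
  → r_1 = 3.7477
beam 2: φ=-90°, α=30°
  d=(0.8660,0.5000)  start (4,4)  tX=0.7159 tY=1.3200  stride 1/|dx|=1.1547 1/|dy|=2.0000
    cross x-line → (5,4), t=0.7159
    cross y-line → (5,5), t=1.3200
    cross x-line → (6,5), t=1.8706
    cross x-line → (7,5), t=3.0253
    cross y-line → (7,6), t=3.3200
    cross x-line → (8,6), t=4.1800 (wall)
  → r_2 = 4.1800
beam 3: φ=-45°, α=75°
  d=(0.2588,0.9659)  start (4,4)  tX=2.3955 tY=0.6833  stride 1/|dx|=3.8637 1/|dy|=1.0353
    cross y-line → (4,5), t=0.6833
    cross y-line → (4,6), t=1.7186
    cross x-line → (5,6), t=2.3955
    cross y-line → (5,7), t=2.7538
    cross y-line → (5,8), t=3.7891
    cross y-line → (5,9), t=4.8244 (wall)
  → r_3 = 4.8244
beam 4: φ=0°, α=120°
  d=(-0.5000,0.8660)  start (4,4)  tX=0.7600 tY=0.7621  stride 1/|dx|=2.0000 1/|dy|=1.1547
    cross x-line → (3,4), t=0.7600
    cross y-line → (3,5), t=0.7621
    cross y-line → (3,6), t=1.9168
    cross x-line → (2,6), t=2.7600
    cross y-line → (2,7), t=3.0715
    cross y-line → (2,8), t=4.2262
    cross x-line → (1,8), t=4.7600
    cross y-line → (1,9), t=5.3809 (wall)
  → r_4 = 5.3809
beam 5: φ=45°, α=165°
  d=(-0.9659,0.2588)  start (4,4)  tX=0.3934 tY=2.5500  stride 1/|dx|=1.0353 1/|dy|=3.8637
    cross x-line → (3,4), t=0.3934
    cross x-line → (2,4), t=1.4287
    cross x-line → (1,4), t=2.4640
    cross y-line → (1,5), t=2.5500
    cross x-line → (0,5), t=3.4992 (wall)
  → r_5 = 3.4992
beam 6: φ=90°, α=210°
  d=(-0.8660,-0.5000)  start (4,4)  tX=0.4388 tY=0.6800  stride 1/|dx|=1.1547 1/|dy|=2.0000
    cross x-line → (3,4), t=0.4388
    cross y-line → (3,3), t=0.6800
    cross x-line → (2,3), t=1.5935
    cross y-line → (2,2), t=2.6800
    cross x-line → (1,2), t=2.7482
    cross x-line → (0,2), t=3.9029 (wall)
  → r_6 = 3.9029
beam 7: φ=135°, α=255°
  d=(-0.2588,-0.9659)  start (4,4)  tX=1.4682 tY=0.3520  stride 1/|dx|=3.8637 1/|dy|=1.0353
    cross y-line → (4,3), t=0.3520
    cross y-line → (4,2), t=1.3873
    cross x-line → (3,2), t=1.4682
    cross y-line → (3,1), t=2.4225
    cross y-line → (3,0), t=3.4578 (wall)
  → r_7 = 3.4578

ranges = [3.7477, 4.1800, 4.8244, 5.3809, 3.4992, 3.9029, 3.4578]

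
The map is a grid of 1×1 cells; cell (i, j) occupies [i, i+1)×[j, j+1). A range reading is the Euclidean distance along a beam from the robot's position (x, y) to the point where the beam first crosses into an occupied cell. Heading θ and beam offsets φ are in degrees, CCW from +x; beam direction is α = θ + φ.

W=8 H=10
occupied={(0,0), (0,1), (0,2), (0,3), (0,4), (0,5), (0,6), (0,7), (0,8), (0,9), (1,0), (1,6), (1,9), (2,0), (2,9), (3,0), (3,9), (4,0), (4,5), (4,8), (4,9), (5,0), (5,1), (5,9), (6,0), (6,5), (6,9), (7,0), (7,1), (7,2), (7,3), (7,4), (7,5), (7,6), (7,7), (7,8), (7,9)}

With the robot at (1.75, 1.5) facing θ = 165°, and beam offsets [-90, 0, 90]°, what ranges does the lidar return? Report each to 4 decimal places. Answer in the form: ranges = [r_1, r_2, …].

ranges = [7.7646, 0.7765, 0.5176]

beam 1: φ=-90°, α=75°
  cosα=0.2588 sinα=0.9659 | (1,1) | tMaxX 0.9659 tMaxY 0.5176 | tΔX 3.8637 tΔY 1.0353
    t=0.5176 [y] (1,2)
    t=0.9659 [x] (2,2)
    t=1.5529 [y] (2,3)
    t=2.5882 [y] (2,4)
    t=3.6235 [y] (2,5)
    t=4.6587 [y] (2,6)
    t=4.8296 [x] (3,6)
    t=5.6940 [y] (3,7)
    t=6.7293 [y] (3,8)
    t=7.7646 [y] (3,9) — stop
  → r_1 = 7.7646
beam 2: φ=0°, α=165°
  cosα=-0.9659 sinα=0.2588 | (1,1) | tMaxX 0.7765 tMaxY 1.9319 | tΔX 1.0353 tΔY 3.8637
    t=0.7765 [x] (0,1) — stop
  → r_2 = 0.7765
beam 3: φ=90°, α=255°
  cosα=-0.2588 sinα=-0.9659 | (1,1) | tMaxX 2.8978 tMaxY 0.5176 | tΔX 3.8637 tΔY 1.0353
    t=0.5176 [y] (1,0) — stop
  → r_3 = 0.5176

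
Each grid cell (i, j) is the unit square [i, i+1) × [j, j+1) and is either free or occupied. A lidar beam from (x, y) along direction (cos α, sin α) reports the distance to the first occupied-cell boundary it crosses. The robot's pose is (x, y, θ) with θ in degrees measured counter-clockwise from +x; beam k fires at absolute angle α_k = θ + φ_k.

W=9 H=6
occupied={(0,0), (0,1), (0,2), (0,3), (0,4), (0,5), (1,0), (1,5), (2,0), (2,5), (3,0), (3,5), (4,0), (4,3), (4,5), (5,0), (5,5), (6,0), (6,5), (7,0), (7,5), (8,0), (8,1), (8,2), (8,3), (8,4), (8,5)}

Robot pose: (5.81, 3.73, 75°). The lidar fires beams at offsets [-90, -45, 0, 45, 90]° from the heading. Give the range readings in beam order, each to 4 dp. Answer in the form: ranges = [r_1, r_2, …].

beam 1: φ=-90°, α=345°
  cosα=0.9659 sinα=-0.2588 | (5,3) | tMaxX 0.1967 tMaxY 2.8205 | tΔX 1.0353 tΔY 3.8637
    t=0.1967 [x] (6,3)
    t=1.2320 [x] (7,3)
    t=2.2673 [x] (8,3) — stop
  → r_1 = 2.2673
beam 2: φ=-45°, α=30°
  cosα=0.8660 sinα=0.5000 | (5,3) | tMaxX 0.2194 tMaxY 0.5400 | tΔX 1.1547 tΔY 2.0000
    t=0.2194 [x] (6,3)
    t=0.5400 [y] (6,4)
    t=1.3741 [x] (7,4)
    t=2.5288 [x] (8,4) — stop
  → r_2 = 2.5288
beam 3: φ=0°, α=75°
  cosα=0.2588 sinα=0.9659 | (5,3) | tMaxX 0.7341 tMaxY 0.2795 | tΔX 3.8637 tΔY 1.0353
    t=0.2795 [y] (5,4)
    t=0.7341 [x] (6,4)
    t=1.3148 [y] (6,5) — stop
  → r_3 = 1.3148
beam 4: φ=45°, α=120°
  cosα=-0.5000 sinα=0.8660 | (5,3) | tMaxX 1.6200 tMaxY 0.3118 | tΔX 2.0000 tΔY 1.1547
    t=0.3118 [y] (5,4)
    t=1.4665 [y] (5,5) — stop
  → r_4 = 1.4665
beam 5: φ=90°, α=165°
  cosα=-0.9659 sinα=0.2588 | (5,3) | tMaxX 0.8386 tMaxY 1.0432 | tΔX 1.0353 tΔY 3.8637
    t=0.8386 [x] (4,3) — stop
  → r_5 = 0.8386

ranges = [2.2673, 2.5288, 1.3148, 1.4665, 0.8386]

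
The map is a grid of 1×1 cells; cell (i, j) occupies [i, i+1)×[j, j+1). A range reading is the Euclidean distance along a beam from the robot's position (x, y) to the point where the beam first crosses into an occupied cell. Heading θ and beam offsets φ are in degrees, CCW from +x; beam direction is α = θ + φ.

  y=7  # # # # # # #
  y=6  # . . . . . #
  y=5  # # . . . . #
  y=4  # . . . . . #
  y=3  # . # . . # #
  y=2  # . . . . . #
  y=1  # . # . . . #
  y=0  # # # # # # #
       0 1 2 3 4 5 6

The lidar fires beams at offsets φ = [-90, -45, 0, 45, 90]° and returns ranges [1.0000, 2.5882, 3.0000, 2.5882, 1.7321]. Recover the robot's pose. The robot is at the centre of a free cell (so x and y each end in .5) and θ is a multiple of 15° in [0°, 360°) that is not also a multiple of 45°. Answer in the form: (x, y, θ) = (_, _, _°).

The pose lattice has 26·16 = 416 candidates. Test each by forward raycasting.
  (2.5, 4.5, 300°): beam 1 = 1.7321 ≠ 1.0000 ✗
  (3.5, 1.5, 75°): beam 1 = 1.9319 ≠ 1.0000 ✗
  (5.5, 1.5, 105°): beam 1 = 0.5176 ≠ 1.0000 ✗
  (3.5, 3.5, 300°): beam 1 = 0.5774 ≠ 1.0000 ✗
  (5.5, 6.5, 30°): beam 2 = 0.5176 ≠ 2.5882 ✗
  …
  (4.5, 6.5, 240°): r_1=1.0000, r_2=2.5882, r_3=3.0000, r_4=2.5882, r_5=1.7321 — all match ✓
Only this pose fits every beam.

(x, y, θ) = (4.5, 6.5, 240°)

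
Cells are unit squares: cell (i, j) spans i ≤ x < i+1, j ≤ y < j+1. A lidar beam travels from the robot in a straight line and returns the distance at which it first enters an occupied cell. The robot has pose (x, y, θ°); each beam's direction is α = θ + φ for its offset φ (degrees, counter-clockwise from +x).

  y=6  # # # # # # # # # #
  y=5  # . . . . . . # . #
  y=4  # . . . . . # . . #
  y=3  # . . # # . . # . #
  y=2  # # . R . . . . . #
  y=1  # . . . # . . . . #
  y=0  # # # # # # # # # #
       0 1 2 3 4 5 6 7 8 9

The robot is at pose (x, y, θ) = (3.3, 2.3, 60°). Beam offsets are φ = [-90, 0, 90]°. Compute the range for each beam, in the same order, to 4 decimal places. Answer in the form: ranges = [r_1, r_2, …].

ranges = [0.8083, 0.8083, 2.6558]

beam 1: φ=-90°, α=330°
  d=(0.8660,-0.5000)  start (3,2)  tX=0.8083 tY=0.6000  stride 1/|dx|=1.1547 1/|dy|=2.0000
    cross y-line → (3,1), t=0.6000
    cross x-line → (4,1), t=0.8083 (wall)
  → r_1 = 0.8083
beam 2: φ=0°, α=60°
  d=(0.5000,0.8660)  start (3,2)  tX=1.4000 tY=0.8083  stride 1/|dx|=2.0000 1/|dy|=1.1547
    cross y-line → (3,3), t=0.8083 (wall)
  → r_2 = 0.8083
beam 3: φ=90°, α=150°
  d=(-0.8660,0.5000)  start (3,2)  tX=0.3464 tY=1.4000  stride 1/|dx|=1.1547 1/|dy|=2.0000
    cross x-line → (2,2), t=0.3464
    cross y-line → (2,3), t=1.4000
    cross x-line → (1,3), t=1.5011
    cross x-line → (0,3), t=2.6558 (wall)
  → r_3 = 2.6558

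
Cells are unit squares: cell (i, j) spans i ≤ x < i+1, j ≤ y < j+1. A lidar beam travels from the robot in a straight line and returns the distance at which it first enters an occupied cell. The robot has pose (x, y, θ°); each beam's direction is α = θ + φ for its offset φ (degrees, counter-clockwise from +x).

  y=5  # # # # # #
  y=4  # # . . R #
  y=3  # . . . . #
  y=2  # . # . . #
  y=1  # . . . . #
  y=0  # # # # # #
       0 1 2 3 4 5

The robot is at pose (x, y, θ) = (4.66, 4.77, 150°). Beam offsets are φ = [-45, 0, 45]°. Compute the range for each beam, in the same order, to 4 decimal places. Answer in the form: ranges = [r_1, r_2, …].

beam 1: φ=-45°, α=105°
  dir = (cos 105°, sin 105°) = (-0.2588, 0.9659); from cell (4,4)
  next x-line at t=2.5500, next y-line at t=0.2381; Δt_x=3.8637, Δt_y=1.0353
    y: enter (4,5) at t=0.2381 ← occupied
  → r_1 = 0.2381
beam 2: φ=0°, α=150°
  dir = (cos 150°, sin 150°) = (-0.8660, 0.5000); from cell (4,4)
  next x-line at t=0.7621, next y-line at t=0.4600; Δt_x=1.1547, Δt_y=2.0000
    y: enter (4,5) at t=0.4600 ← occupied
  → r_2 = 0.4600
beam 3: φ=45°, α=195°
  dir = (cos 195°, sin 195°) = (-0.9659, -0.2588); from cell (4,4)
  next x-line at t=0.6833, next y-line at t=2.9751; Δt_x=1.0353, Δt_y=3.8637
    x: enter (3,4) at t=0.6833
    x: enter (2,4) at t=1.7186
    x: enter (1,4) at t=2.7538 ← occupied
  → r_3 = 2.7538

ranges = [0.2381, 0.4600, 2.7538]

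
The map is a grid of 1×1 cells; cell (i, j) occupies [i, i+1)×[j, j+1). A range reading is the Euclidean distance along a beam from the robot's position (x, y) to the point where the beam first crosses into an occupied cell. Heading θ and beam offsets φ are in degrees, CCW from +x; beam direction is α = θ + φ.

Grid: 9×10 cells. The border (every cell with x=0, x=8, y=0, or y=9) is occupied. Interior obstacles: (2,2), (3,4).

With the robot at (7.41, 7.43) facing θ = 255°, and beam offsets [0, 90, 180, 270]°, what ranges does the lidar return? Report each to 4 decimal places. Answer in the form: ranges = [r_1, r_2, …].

ranges = [6.6568, 0.6108, 1.6254, 6.0660]

beam 1: φ=0°, α=255°
  direction (-0.2588, -0.9659); cell (7,7); t to first gridline: x 1.5841, y 0.4452 (then +3.8637 / +1.0353)
    (7,6) via y @ 0.4452
    (7,5) via y @ 1.4804
    (6,5) via x @ 1.5841
    (6,4) via y @ 2.5157
    (6,3) via y @ 3.5510
    (6,2) via y @ 4.5863
    (5,2) via x @ 5.4478
    (5,1) via y @ 5.6215
    (5,0) via y @ 6.6568  # hit
  → r_1 = 6.6568
beam 2: φ=90°, α=345°
  direction (0.9659, -0.2588); cell (7,7); t to first gridline: x 0.6108, y 1.6614 (then +1.0353 / +3.8637)
    (8,7) via x @ 0.6108  # hit
  → r_2 = 0.6108
beam 3: φ=180°, α=75°
  direction (0.2588, 0.9659); cell (7,7); t to first gridline: x 2.2796, y 0.5901 (then +3.8637 / +1.0353)
    (7,8) via y @ 0.5901
    (7,9) via y @ 1.6254  # hit
  → r_3 = 1.6254
beam 4: φ=270°, α=165°
  direction (-0.9659, 0.2588); cell (7,7); t to first gridline: x 0.4245, y 2.2023 (then +1.0353 / +3.8637)
    (6,7) via x @ 0.4245
    (5,7) via x @ 1.4597
    (5,8) via y @ 2.2023
    (4,8) via x @ 2.4950
    (3,8) via x @ 3.5303
    (2,8) via x @ 4.5656
    (1,8) via x @ 5.6008
    (1,9) via y @ 6.0660  # hit
  → r_4 = 6.0660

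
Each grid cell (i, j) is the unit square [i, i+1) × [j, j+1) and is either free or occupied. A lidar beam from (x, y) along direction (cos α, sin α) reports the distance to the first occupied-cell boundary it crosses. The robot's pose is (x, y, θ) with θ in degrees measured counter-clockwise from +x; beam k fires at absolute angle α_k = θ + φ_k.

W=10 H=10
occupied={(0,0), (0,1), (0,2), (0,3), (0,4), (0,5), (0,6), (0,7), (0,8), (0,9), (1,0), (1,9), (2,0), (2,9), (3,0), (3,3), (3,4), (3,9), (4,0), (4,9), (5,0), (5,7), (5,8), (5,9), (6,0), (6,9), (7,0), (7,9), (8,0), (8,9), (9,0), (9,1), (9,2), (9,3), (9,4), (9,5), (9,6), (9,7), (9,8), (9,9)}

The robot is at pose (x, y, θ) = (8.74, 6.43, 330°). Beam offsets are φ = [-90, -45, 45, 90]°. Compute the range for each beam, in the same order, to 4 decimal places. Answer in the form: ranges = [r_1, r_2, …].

ranges = [6.2700, 1.0046, 0.2692, 0.5200]

beam 1: φ=-90°, α=240°
  direction (-0.5000, -0.8660); cell (8,6); t to first gridline: x 1.4800, y 0.4965 (then +2.0000 / +1.1547)
    (8,5) via y @ 0.4965
    (7,5) via x @ 1.4800
    (7,4) via y @ 1.6512
    (7,3) via y @ 2.8059
    (6,3) via x @ 3.4800
    (6,2) via y @ 3.9606
    (6,1) via y @ 5.1153
    (5,1) via x @ 5.4800
    (5,0) via y @ 6.2700  # hit
  → r_1 = 6.2700
beam 2: φ=-45°, α=285°
  direction (0.2588, -0.9659); cell (8,6); t to first gridline: x 1.0046, y 0.4452 (then +3.8637 / +1.0353)
    (8,5) via y @ 0.4452
    (9,5) via x @ 1.0046  # hit
  → r_2 = 1.0046
beam 3: φ=45°, α=15°
  direction (0.9659, 0.2588); cell (8,6); t to first gridline: x 0.2692, y 2.2023 (then +1.0353 / +3.8637)
    (9,6) via x @ 0.2692  # hit
  → r_3 = 0.2692
beam 4: φ=90°, α=60°
  direction (0.5000, 0.8660); cell (8,6); t to first gridline: x 0.5200, y 0.6582 (then +2.0000 / +1.1547)
    (9,6) via x @ 0.5200  # hit
  → r_4 = 0.5200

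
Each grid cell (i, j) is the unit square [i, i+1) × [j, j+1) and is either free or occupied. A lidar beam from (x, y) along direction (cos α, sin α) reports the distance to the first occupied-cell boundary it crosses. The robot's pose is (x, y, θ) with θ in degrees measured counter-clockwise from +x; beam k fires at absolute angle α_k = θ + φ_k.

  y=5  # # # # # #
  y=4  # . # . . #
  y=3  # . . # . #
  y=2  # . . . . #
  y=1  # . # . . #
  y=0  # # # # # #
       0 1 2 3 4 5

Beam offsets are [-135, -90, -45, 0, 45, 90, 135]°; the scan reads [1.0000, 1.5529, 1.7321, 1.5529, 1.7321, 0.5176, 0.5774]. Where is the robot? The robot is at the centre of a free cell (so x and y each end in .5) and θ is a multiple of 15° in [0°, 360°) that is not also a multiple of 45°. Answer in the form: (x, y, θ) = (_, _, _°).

The pose lattice has 13·16 = 208 candidates. Test each by forward raycasting.
  (1.5, 3.5, 30°): beam 1 = 1.9319 ≠ 1.0000 ✗
  (4.5, 1.5, 105°): beam 1 = 0.5774 ≠ 1.0000 ✗
  (1.5, 3.5, 240°): beam 1 = 1.5529 ≠ 1.0000 ✗
  (3.5, 1.5, 165°): beam 1 = 1.7321 ≠ 1.0000 ✗
  (2.5, 3.5, 165°): beam 1 = 0.5774 ≠ 1.0000 ✗
  …
  (3.5, 2.5, 345°): r_1=1.0000, r_2=1.5529, r_3=1.7321, r_4=1.5529, r_5=1.7321, r_6=0.5176, r_7=0.5774 — all match ✓
Only this pose fits every beam.

(x, y, θ) = (3.5, 2.5, 345°)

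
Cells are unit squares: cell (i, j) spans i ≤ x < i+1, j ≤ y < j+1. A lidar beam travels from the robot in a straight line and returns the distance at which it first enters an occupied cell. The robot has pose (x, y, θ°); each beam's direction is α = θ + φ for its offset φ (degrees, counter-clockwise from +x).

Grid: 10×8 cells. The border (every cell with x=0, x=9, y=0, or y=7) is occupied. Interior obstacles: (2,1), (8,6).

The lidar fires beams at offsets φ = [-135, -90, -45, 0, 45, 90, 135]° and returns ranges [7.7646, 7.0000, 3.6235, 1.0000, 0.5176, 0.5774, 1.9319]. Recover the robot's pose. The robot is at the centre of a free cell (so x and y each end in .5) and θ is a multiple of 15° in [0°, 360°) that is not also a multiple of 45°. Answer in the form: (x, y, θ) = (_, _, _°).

(x, y, θ) = (1.5, 3.5, 120°)

Enumerate (i+0.5, j+0.5, θ) over the 46 free cells and 16 admissible headings. For each, cast all 7 beams and compare to the given ranges.
  (6.5, 3.5, 150°): beam 1 = 2.5882 ≠ 7.7646 ✗
  (7.5, 6.5, 165°): beam 1 = 0.5774 ≠ 7.7646 ✗
  (6.5, 1.5, 285°): beam 1 = 6.3509 ≠ 7.7646 ✗
  (5.5, 2.5, 195°): beam 1 = 5.0000 ≠ 7.7646 ✗
  (8.5, 3.5, 300°): beam 2 = 5.0000 ≠ 7.0000 ✗
  …
  (1.5, 3.5, 120°): r_1=7.7646, r_2=7.0000, r_3=3.6235, r_4=1.0000, r_5=0.5176, r_6=0.5774, r_7=1.9319 — all match ✓
No second candidate reproduces the full scan.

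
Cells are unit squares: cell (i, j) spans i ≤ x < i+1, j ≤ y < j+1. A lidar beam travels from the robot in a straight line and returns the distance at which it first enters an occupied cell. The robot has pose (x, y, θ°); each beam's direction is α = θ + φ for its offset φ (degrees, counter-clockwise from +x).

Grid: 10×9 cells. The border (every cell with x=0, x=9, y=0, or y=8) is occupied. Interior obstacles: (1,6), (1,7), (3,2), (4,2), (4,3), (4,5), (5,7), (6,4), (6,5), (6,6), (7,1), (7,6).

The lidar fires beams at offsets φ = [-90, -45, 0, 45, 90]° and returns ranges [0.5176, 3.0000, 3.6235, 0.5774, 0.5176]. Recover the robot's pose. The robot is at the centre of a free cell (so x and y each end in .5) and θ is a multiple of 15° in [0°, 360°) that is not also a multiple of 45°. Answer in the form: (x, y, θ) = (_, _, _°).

Candidates: 44 free-cell centres × 16 headings = 704 poses. Raycast each; keep the one whose scan matches to 4 dp.
  (5.5, 5.5, 120°): beam 1 = 0.5774 ≠ 0.5176 ✗
  (5.5, 4.5, 105°): beam 2 = 1.0000 ≠ 3.0000 ✗
  (8.5, 5.5, 120°): beam 1 = 0.5774 ≠ 0.5176 ✗
  (7.5, 2.5, 75°): beam 1 = 1.5529 ≠ 0.5176 ✗
  …
  (4.5, 4.5, 195°): r_1=0.5176, r_2=3.0000, r_3=3.6235, r_4=0.5774, r_5=0.5176 — all match ✓
No second candidate reproduces the full scan.

(x, y, θ) = (4.5, 4.5, 195°)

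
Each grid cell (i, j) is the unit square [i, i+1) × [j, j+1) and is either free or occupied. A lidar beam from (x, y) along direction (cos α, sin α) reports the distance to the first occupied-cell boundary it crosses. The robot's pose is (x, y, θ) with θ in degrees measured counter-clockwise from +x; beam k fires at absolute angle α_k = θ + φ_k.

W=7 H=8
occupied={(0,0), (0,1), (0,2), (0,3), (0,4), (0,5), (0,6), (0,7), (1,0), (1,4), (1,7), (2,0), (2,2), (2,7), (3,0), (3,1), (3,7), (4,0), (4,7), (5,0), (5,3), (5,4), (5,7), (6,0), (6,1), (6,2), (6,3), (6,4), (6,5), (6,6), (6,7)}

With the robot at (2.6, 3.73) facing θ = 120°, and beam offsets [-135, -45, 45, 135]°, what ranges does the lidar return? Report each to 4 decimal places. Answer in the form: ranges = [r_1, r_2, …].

ranges = [2.4847, 3.3854, 1.0432, 0.7558]

beam 1: φ=-135°, α=345°
  cosα=0.9659 sinα=-0.2588 | (2,3) | tMaxX 0.4141 tMaxY 2.8205 | tΔX 1.0353 tΔY 3.8637
    t=0.4141 [x] (3,3)
    t=1.4494 [x] (4,3)
    t=2.4847 [x] (5,3) — stop
  → r_1 = 2.4847
beam 2: φ=-45°, α=75°
  cosα=0.2588 sinα=0.9659 | (2,3) | tMaxX 1.5455 tMaxY 0.2795 | tΔX 3.8637 tΔY 1.0353
    t=0.2795 [y] (2,4)
    t=1.3148 [y] (2,5)
    t=1.5455 [x] (3,5)
    t=2.3501 [y] (3,6)
    t=3.3854 [y] (3,7) — stop
  → r_2 = 3.3854
beam 3: φ=45°, α=165°
  cosα=-0.9659 sinα=0.2588 | (2,3) | tMaxX 0.6212 tMaxY 1.0432 | tΔX 1.0353 tΔY 3.8637
    t=0.6212 [x] (1,3)
    t=1.0432 [y] (1,4) — stop
  → r_3 = 1.0432
beam 4: φ=135°, α=255°
  cosα=-0.2588 sinα=-0.9659 | (2,3) | tMaxX 2.3182 tMaxY 0.7558 | tΔX 3.8637 tΔY 1.0353
    t=0.7558 [y] (2,2) — stop
  → r_4 = 0.7558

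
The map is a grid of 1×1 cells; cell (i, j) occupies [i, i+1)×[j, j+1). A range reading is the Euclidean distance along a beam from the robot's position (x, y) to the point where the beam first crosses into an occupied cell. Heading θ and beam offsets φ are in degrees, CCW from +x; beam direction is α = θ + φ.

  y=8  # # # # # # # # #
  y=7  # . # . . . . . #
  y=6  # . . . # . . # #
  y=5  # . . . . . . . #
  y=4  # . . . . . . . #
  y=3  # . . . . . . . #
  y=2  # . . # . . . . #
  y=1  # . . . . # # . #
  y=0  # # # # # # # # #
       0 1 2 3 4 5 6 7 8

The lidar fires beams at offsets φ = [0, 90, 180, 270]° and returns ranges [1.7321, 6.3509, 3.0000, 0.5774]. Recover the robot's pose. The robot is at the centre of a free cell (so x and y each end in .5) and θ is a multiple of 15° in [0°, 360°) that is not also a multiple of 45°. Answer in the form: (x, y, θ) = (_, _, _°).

(x, y, θ) = (6.5, 6.5, 120°)

Enumerate (i+0.5, j+0.5, θ) over the 43 free cells and 16 admissible headings. For each, cast all 4 beams and compare to the given ranges.
  (1.5, 1.5, 255°): beam 1 = 0.5176 ≠ 1.7321 ✗
  (2.5, 5.5, 120°): beam 1 = 2.8868 ≠ 1.7321 ✗
  (1.5, 3.5, 330°): beam 2 = 5.1962 ≠ 6.3509 ✗
  …
  (6.5, 6.5, 120°): r_1=1.7321, r_2=6.3509, r_3=3.0000, r_4=0.5774 — all match ✓
Unique over the lattice → pose = (6.5, 6.5, 120°).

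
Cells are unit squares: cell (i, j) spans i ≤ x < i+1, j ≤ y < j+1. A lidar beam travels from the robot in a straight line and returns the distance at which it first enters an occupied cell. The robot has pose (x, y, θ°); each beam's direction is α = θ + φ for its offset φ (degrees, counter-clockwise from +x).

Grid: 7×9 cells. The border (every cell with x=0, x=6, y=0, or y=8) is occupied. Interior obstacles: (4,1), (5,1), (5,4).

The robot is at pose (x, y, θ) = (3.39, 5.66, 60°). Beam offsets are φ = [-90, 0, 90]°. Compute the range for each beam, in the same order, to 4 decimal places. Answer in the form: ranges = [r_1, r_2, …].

ranges = [1.8591, 2.7020, 2.7597]

beam 1: φ=-90°, α=330°
  dir = (cos 330°, sin 330°) = (0.8660, -0.5000); from cell (3,5)
  next x-line at t=0.7044, next y-line at t=1.3200; Δt_x=1.1547, Δt_y=2.0000
    x: enter (4,5) at t=0.7044
    y: enter (4,4) at t=1.3200
    x: enter (5,4) at t=1.8591 ← occupied
  → r_1 = 1.8591
beam 2: φ=0°, α=60°
  dir = (cos 60°, sin 60°) = (0.5000, 0.8660); from cell (3,5)
  next x-line at t=1.2200, next y-line at t=0.3926; Δt_x=2.0000, Δt_y=1.1547
    y: enter (3,6) at t=0.3926
    x: enter (4,6) at t=1.2200
    y: enter (4,7) at t=1.5473
    y: enter (4,8) at t=2.7020 ← occupied
  → r_2 = 2.7020
beam 3: φ=90°, α=150°
  dir = (cos 150°, sin 150°) = (-0.8660, 0.5000); from cell (3,5)
  next x-line at t=0.4503, next y-line at t=0.6800; Δt_x=1.1547, Δt_y=2.0000
    x: enter (2,5) at t=0.4503
    y: enter (2,6) at t=0.6800
    x: enter (1,6) at t=1.6050
    y: enter (1,7) at t=2.6800
    x: enter (0,7) at t=2.7597 ← occupied
  → r_3 = 2.7597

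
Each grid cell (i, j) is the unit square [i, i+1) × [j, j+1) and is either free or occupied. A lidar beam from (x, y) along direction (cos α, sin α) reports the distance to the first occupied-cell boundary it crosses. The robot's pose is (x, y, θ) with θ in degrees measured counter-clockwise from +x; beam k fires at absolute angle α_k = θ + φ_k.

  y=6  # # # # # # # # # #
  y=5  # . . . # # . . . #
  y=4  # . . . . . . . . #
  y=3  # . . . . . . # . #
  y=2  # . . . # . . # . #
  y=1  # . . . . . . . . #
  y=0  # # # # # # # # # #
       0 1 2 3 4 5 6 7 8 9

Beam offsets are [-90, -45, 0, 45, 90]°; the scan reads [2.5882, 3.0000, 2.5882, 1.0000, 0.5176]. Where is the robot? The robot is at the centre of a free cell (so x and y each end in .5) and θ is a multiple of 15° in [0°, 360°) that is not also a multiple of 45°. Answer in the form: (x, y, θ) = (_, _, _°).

(x, y, θ) = (1.5, 3.5, 75°)

Enumerate (i+0.5, j+0.5, θ) over the 35 free cells and 16 admissible headings. For each, cast all 5 beams and compare to the given ranges.
  (7.5, 5.5, 285°): beam 1 = 1.5529 ≠ 2.5882 ✗
  (1.5, 3.5, 120°): beam 1 = 3.0000 ≠ 2.5882 ✗
  (5.5, 2.5, 330°): beam 1 = 1.7321 ≠ 2.5882 ✗
  …
  (1.5, 3.5, 75°): r_1=2.5882, r_2=3.0000, r_3=2.5882, r_4=1.0000, r_5=0.5176 — all match ✓
Unique over the lattice → pose = (1.5, 3.5, 75°).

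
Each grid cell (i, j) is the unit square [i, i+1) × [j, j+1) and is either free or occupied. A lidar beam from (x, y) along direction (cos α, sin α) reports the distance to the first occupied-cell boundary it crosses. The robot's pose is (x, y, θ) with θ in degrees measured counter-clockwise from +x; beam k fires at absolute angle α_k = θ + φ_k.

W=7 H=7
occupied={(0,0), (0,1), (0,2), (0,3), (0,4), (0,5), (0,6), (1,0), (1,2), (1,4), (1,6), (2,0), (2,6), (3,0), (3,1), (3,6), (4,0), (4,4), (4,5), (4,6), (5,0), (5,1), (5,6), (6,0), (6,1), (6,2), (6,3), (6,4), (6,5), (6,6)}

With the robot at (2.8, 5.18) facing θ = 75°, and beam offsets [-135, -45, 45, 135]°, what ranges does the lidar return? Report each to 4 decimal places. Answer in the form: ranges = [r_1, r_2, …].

beam 1: φ=-135°, α=300°
  cosα=0.5000 sinα=-0.8660 | (2,5) | tMaxX 0.4000 tMaxY 0.2078 | tΔX 2.0000 tΔY 1.1547
    t=0.2078 [y] (2,4)
    t=0.4000 [x] (3,4)
    t=1.3625 [y] (3,3)
    t=2.4000 [x] (4,3)
    t=2.5172 [y] (4,2)
    t=3.6719 [y] (4,1)
    t=4.4000 [x] (5,1) — stop
  → r_1 = 4.4000
beam 2: φ=-45°, α=30°
  cosα=0.8660 sinα=0.5000 | (2,5) | tMaxX 0.2309 tMaxY 1.6400 | tΔX 1.1547 tΔY 2.0000
    t=0.2309 [x] (3,5)
    t=1.3856 [x] (4,5) — stop
  → r_2 = 1.3856
beam 3: φ=45°, α=120°
  cosα=-0.5000 sinα=0.8660 | (2,5) | tMaxX 1.6000 tMaxY 0.9469 | tΔX 2.0000 tΔY 1.1547
    t=0.9469 [y] (2,6) — stop
  → r_3 = 0.9469
beam 4: φ=135°, α=210°
  cosα=-0.8660 sinα=-0.5000 | (2,5) | tMaxX 0.9238 tMaxY 0.3600 | tΔX 1.1547 tΔY 2.0000
    t=0.3600 [y] (2,4)
    t=0.9238 [x] (1,4) — stop
  → r_4 = 0.9238

ranges = [4.4000, 1.3856, 0.9469, 0.9238]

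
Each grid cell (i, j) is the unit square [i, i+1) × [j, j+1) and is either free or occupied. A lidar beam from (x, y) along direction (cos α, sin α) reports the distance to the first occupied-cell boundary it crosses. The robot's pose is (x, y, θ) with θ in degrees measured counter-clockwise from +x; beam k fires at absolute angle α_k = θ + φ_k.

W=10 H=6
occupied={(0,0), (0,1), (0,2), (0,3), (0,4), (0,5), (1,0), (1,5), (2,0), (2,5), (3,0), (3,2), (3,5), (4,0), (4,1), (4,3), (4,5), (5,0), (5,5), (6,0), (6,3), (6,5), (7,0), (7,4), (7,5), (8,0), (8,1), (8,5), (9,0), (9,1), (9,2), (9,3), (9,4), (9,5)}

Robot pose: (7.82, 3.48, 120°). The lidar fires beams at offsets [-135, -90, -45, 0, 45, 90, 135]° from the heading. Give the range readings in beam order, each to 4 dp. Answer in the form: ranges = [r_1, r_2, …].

beam 1: φ=-135°, α=345°
  dir = (cos 345°, sin 345°) = (0.9659, -0.2588); from cell (7,3)
  next x-line at t=0.1863, next y-line at t=1.8546; Δt_x=1.0353, Δt_y=3.8637
    x: enter (8,3) at t=0.1863
    x: enter (9,3) at t=1.2216 ← occupied
  → r_1 = 1.2216
beam 2: φ=-90°, α=30°
  dir = (cos 30°, sin 30°) = (0.8660, 0.5000); from cell (7,3)
  next x-line at t=0.2078, next y-line at t=1.0400; Δt_x=1.1547, Δt_y=2.0000
    x: enter (8,3) at t=0.2078
    y: enter (8,4) at t=1.0400
    x: enter (9,4) at t=1.3625 ← occupied
  → r_2 = 1.3625
beam 3: φ=-45°, α=75°
  dir = (cos 75°, sin 75°) = (0.2588, 0.9659); from cell (7,3)
  next x-line at t=0.6955, next y-line at t=0.5383; Δt_x=3.8637, Δt_y=1.0353
    y: enter (7,4) at t=0.5383 ← occupied
  → r_3 = 0.5383
beam 4: φ=0°, α=120°
  dir = (cos 120°, sin 120°) = (-0.5000, 0.8660); from cell (7,3)
  next x-line at t=1.6400, next y-line at t=0.6004; Δt_x=2.0000, Δt_y=1.1547
    y: enter (7,4) at t=0.6004 ← occupied
  → r_4 = 0.6004
beam 5: φ=45°, α=165°
  dir = (cos 165°, sin 165°) = (-0.9659, 0.2588); from cell (7,3)
  next x-line at t=0.8489, next y-line at t=2.0091; Δt_x=1.0353, Δt_y=3.8637
    x: enter (6,3) at t=0.8489 ← occupied
  → r_5 = 0.8489
beam 6: φ=90°, α=210°
  dir = (cos 210°, sin 210°) = (-0.8660, -0.5000); from cell (7,3)
  next x-line at t=0.9469, next y-line at t=0.9600; Δt_x=1.1547, Δt_y=2.0000
    x: enter (6,3) at t=0.9469 ← occupied
  → r_6 = 0.9469
beam 7: φ=135°, α=255°
  dir = (cos 255°, sin 255°) = (-0.2588, -0.9659); from cell (7,3)
  next x-line at t=3.1682, next y-line at t=0.4969; Δt_x=3.8637, Δt_y=1.0353
    y: enter (7,2) at t=0.4969
    y: enter (7,1) at t=1.5322
    y: enter (7,0) at t=2.5675 ← occupied
  → r_7 = 2.5675

ranges = [1.2216, 1.3625, 0.5383, 0.6004, 0.8489, 0.9469, 2.5675]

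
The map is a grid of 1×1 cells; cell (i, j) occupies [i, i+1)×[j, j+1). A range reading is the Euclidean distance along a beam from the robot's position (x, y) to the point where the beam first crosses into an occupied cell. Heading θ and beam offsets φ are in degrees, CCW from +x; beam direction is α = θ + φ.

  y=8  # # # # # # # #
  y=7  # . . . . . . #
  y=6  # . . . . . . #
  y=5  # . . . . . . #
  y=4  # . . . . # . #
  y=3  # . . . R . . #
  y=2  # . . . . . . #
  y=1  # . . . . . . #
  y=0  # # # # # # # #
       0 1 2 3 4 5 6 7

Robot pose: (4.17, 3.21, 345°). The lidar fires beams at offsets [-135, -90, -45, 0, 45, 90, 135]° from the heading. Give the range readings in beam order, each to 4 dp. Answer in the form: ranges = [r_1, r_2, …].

ranges = [3.6604, 2.2880, 2.5519, 2.9298, 1.5800, 4.9590, 5.5310]

beam 1: φ=-135°, α=210°
  d=(-0.8660,-0.5000)  start (4,3)  tX=0.1963 tY=0.4200  stride 1/|dx|=1.1547 1/|dy|=2.0000
    cross x-line → (3,3), t=0.1963
    cross y-line → (3,2), t=0.4200
    cross x-line → (2,2), t=1.3510
    cross y-line → (2,1), t=2.4200
    cross x-line → (1,1), t=2.5057
    cross x-line → (0,1), t=3.6604 (wall)
  → r_1 = 3.6604
beam 2: φ=-90°, α=255°
  d=(-0.2588,-0.9659)  start (4,3)  tX=0.6568 tY=0.2174  stride 1/|dx|=3.8637 1/|dy|=1.0353
    cross y-line → (4,2), t=0.2174
    cross x-line → (3,2), t=0.6568
    cross y-line → (3,1), t=1.2527
    cross y-line → (3,0), t=2.2880 (wall)
  → r_2 = 2.2880
beam 3: φ=-45°, α=300°
  d=(0.5000,-0.8660)  start (4,3)  tX=1.6600 tY=0.2425  stride 1/|dx|=2.0000 1/|dy|=1.1547
    cross y-line → (4,2), t=0.2425
    cross y-line → (4,1), t=1.3972
    cross x-line → (5,1), t=1.6600
    cross y-line → (5,0), t=2.5519 (wall)
  → r_3 = 2.5519
beam 4: φ=0°, α=345°
  d=(0.9659,-0.2588)  start (4,3)  tX=0.8593 tY=0.8114  stride 1/|dx|=1.0353 1/|dy|=3.8637
    cross y-line → (4,2), t=0.8114
    cross x-line → (5,2), t=0.8593
    cross x-line → (6,2), t=1.8946
    cross x-line → (7,2), t=2.9298 (wall)
  → r_4 = 2.9298
beam 5: φ=45°, α=30°
  d=(0.8660,0.5000)  start (4,3)  tX=0.9584 tY=1.5800  stride 1/|dx|=1.1547 1/|dy|=2.0000
    cross x-line → (5,3), t=0.9584
    cross y-line → (5,4), t=1.5800 (wall)
  → r_5 = 1.5800
beam 6: φ=90°, α=75°
  d=(0.2588,0.9659)  start (4,3)  tX=3.2069 tY=0.8179  stride 1/|dx|=3.8637 1/|dy|=1.0353
    cross y-line → (4,4), t=0.8179
    cross y-line → (4,5), t=1.8531
    cross y-line → (4,6), t=2.8884
    cross x-line → (5,6), t=3.2069
    cross y-line → (5,7), t=3.9237
    cross y-line → (5,8), t=4.9590 (wall)
  → r_6 = 4.9590
beam 7: φ=135°, α=120°
  d=(-0.5000,0.8660)  start (4,3)  tX=0.3400 tY=0.9122  stride 1/|dx|=2.0000 1/|dy|=1.1547
    cross x-line → (3,3), t=0.3400
    cross y-line → (3,4), t=0.9122
    cross y-line → (3,5), t=2.0669
    cross x-line → (2,5), t=2.3400
    cross y-line → (2,6), t=3.2216
    cross x-line → (1,6), t=4.3400
    cross y-line → (1,7), t=4.3763
    cross y-line → (1,8), t=5.5310 (wall)
  → r_7 = 5.5310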